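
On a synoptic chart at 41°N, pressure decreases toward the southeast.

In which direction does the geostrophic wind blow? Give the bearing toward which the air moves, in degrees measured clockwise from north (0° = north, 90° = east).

225°

The pressure-gradient force points toward the southeast (bearing 135°).
Geostrophic balance: in the Northern Hemisphere the Coriolis force deflects motion to the right, so the geostrophic wind blows 90° to the right of the pressure-gradient force (low pressure on the left).
Rotating 135° by 90° clockwise gives 225° — the wind blows toward the southwest.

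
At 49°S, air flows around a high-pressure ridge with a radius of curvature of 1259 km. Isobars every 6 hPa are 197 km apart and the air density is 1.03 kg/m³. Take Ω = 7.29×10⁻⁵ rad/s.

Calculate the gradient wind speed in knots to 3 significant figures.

70.9 knots

Coriolis parameter at 49°S:
f = 2Ω sin φ = 2 × 7.29×10⁻⁵ × sin 49° = 1.10×10⁻⁴ s⁻¹
Pressure gradient: |∂P/∂n| = 600 Pa / 197000 m = 3.05×10⁻³ Pa/m
Geostrophic speed: V_g = |∂P/∂n|/(fρ) = 3.05×10⁻³/(1.10×10⁻⁴ × 1.03) = 26.9 m/s
Around a high, pressure-gradient force acts outward with centrifugal, so Coriolis balances both:
fV = (1/ρ)|∂P/∂n| + V²/R  →  V² − fR·V + fR·V_g = 0
With fR = 1.10×10⁻⁴ × 1259×10³ m = 139 m/s:
V = [fR − √((fR)² − 4 fR V_g)]/2 = [139 − √(139² − 4×139×26.9)]/2 = 36.5 m/s
Supergeostrophic (V > V_g = 26.9 m/s), as expected around a high.
Converting: 36.5 m/s × 1.944 = 70.9 knots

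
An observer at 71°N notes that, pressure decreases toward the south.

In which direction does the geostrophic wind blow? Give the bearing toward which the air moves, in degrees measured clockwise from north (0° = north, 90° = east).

270°

The pressure-gradient force points toward the south (bearing 180°).
Geostrophic balance: in the Northern Hemisphere the Coriolis force deflects motion to the right, so the geostrophic wind blows 90° to the right of the pressure-gradient force (low pressure on the left).
Rotating 180° by 90° clockwise gives 270° — the wind blows toward the west.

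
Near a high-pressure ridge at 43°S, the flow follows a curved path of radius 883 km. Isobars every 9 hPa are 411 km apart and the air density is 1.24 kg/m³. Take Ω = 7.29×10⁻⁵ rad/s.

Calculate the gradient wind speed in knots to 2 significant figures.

Coriolis parameter at 43°S:
f = 2Ω sin φ = 2 × 7.29×10⁻⁵ × sin 43° = 9.94×10⁻⁵ s⁻¹
Pressure gradient: |∂P/∂n| = 900 Pa / 411000 m = 2.19×10⁻³ Pa/m
Geostrophic speed: V_g = |∂P/∂n|/(fρ) = 2.19×10⁻³/(9.94×10⁻⁵ × 1.24) = 17.8 m/s
Around a high, pressure-gradient force acts outward with centrifugal, so Coriolis balances both:
fV = (1/ρ)|∂P/∂n| + V²/R  →  V² − fR·V + fR·V_g = 0
With fR = 9.94×10⁻⁵ × 883×10³ m = 87.8 m/s:
V = [fR − √((fR)² − 4 fR V_g)]/2 = [87.8 − √(87.8² − 4×87.8×17.8)]/2 = 24.7 m/s
Supergeostrophic (V > V_g = 17.8 m/s), as expected around a high.
Converting: 24.7 m/s × 1.944 = 48 knots

48 knots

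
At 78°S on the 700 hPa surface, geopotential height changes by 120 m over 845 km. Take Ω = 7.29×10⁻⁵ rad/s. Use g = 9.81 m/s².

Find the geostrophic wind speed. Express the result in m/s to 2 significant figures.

9.8 m/s

Coriolis parameter at 78°S:
f = 2Ω sin φ = 2 × 7.29×10⁻⁵ × sin 78° = 1.43×10⁻⁴ s⁻¹
Height gradient: |∂Z/∂n| = 120 m / 845000 m = 1.42×10⁻⁴
On a pressure surface, geostrophic balance gives V_g = (g/f)|∂Z/∂n|:
V_g = 9.81 × 1.42×10⁻⁴ / 1.43×10⁻⁴ = 9.77 m/s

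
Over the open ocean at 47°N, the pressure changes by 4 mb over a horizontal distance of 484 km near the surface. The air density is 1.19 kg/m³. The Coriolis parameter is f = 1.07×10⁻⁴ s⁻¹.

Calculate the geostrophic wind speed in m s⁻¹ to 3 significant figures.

Pressure gradient: |∂P/∂n| = 400 Pa / 484000 m = 8.26×10⁻⁴ Pa/m
Geostrophic balance (pressure-gradient force = Coriolis force):
V_g = (1/(fρ)) |∂P/∂n| = 8.26×10⁻⁴ / (1.07×10⁻⁴ × 1.19) = 6.49 m/s

6.49 m s⁻¹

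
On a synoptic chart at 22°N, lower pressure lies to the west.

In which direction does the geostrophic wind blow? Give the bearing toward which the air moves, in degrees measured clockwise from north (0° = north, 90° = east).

000°

The pressure-gradient force points toward the west (bearing 270°).
Geostrophic balance: in the Northern Hemisphere the Coriolis force deflects motion to the right, so the geostrophic wind blows 90° to the right of the pressure-gradient force (low pressure on the left).
Rotating 270° by 90° clockwise gives 000° — the wind blows toward the north.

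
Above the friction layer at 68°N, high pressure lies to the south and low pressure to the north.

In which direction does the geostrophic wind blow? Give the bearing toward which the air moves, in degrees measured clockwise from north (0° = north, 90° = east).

090°

The pressure-gradient force points toward the north (bearing 000°).
Geostrophic balance: in the Northern Hemisphere the Coriolis force deflects motion to the right, so the geostrophic wind blows 90° to the right of the pressure-gradient force (low pressure on the left).
Rotating 000° by 90° clockwise gives 090° — the wind blows toward the east.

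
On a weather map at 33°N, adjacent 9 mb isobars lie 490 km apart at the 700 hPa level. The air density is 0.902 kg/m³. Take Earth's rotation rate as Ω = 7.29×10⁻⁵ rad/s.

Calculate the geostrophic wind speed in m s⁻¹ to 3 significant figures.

25.6 m s⁻¹

Coriolis parameter at 33°N:
f = 2Ω sin φ = 2 × 7.29×10⁻⁵ × sin 33° = 7.94×10⁻⁵ s⁻¹
Pressure gradient: |∂P/∂n| = 900 Pa / 490000 m = 1.84×10⁻³ Pa/m
Geostrophic balance (pressure-gradient force = Coriolis force):
V_g = (1/(fρ)) |∂P/∂n| = 1.84×10⁻³ / (7.94×10⁻⁵ × 0.902) = 25.6 m/s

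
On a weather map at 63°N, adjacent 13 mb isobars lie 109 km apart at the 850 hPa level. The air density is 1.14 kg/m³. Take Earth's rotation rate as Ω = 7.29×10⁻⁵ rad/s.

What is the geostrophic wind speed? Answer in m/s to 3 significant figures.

80.5 m/s

Coriolis parameter at 63°N:
f = 2Ω sin φ = 2 × 7.29×10⁻⁵ × sin 63° = 1.30×10⁻⁴ s⁻¹
Pressure gradient: |∂P/∂n| = 1300 Pa / 109000 m = 1.19×10⁻² Pa/m
Geostrophic balance (pressure-gradient force = Coriolis force):
V_g = (1/(fρ)) |∂P/∂n| = 1.19×10⁻² / (1.30×10⁻⁴ × 1.14) = 80.5 m/s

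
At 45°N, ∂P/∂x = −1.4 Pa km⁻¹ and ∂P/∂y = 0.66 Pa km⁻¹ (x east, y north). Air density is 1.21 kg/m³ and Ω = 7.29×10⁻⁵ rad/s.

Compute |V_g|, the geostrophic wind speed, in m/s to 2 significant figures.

12 m/s

Coriolis parameter at 45°N:
f = 2Ω sin φ = 2 × 7.29×10⁻⁵ × sin 45° = 1.03×10⁻⁴ s⁻¹
Component geostrophic relations (x east, y north):
u_g = −(1/(fρ)) ∂P/∂y,  v_g = (1/(fρ)) ∂P/∂x
u_g = −(0.66×10⁻³)/(1.03×10⁻⁴ × 1.21) = −5.29 m/s;  v_g = (−1.4×10⁻³)/(1.03×10⁻⁴ × 1.21) = −11.2 m/s
|V_g| = √(u_g² + v_g²) = 12.4 m/s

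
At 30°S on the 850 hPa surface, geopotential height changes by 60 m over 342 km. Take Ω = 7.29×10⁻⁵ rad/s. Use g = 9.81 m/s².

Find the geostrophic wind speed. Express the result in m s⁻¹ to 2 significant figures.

24 m s⁻¹

Coriolis parameter at 30°S:
f = 2Ω sin φ = 2 × 7.29×10⁻⁵ × sin 30° = 7.29×10⁻⁵ s⁻¹
Height gradient: |∂Z/∂n| = 60 m / 342000 m = 1.75×10⁻⁴
On a pressure surface, geostrophic balance gives V_g = (g/f)|∂Z/∂n|:
V_g = 9.81 × 1.75×10⁻⁴ / 7.29×10⁻⁵ = 23.6 m/s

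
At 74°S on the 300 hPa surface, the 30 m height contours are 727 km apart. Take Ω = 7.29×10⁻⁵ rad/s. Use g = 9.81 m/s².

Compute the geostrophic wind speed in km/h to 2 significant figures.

10 km/h

Coriolis parameter at 74°S:
f = 2Ω sin φ = 2 × 7.29×10⁻⁵ × sin 74° = 1.40×10⁻⁴ s⁻¹
Height gradient: |∂Z/∂n| = 30 m / 727000 m = 4.13×10⁻⁵
On a pressure surface, geostrophic balance gives V_g = (g/f)|∂Z/∂n|:
V_g = 9.81 × 4.13×10⁻⁵ / 1.40×10⁻⁴ = 2.89 m/s
Converting: 2.89 m/s × 3.6 = 10 km/h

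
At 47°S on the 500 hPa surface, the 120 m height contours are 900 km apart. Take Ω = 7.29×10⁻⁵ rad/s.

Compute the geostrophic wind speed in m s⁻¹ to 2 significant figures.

12 m s⁻¹

Coriolis parameter at 47°S:
f = 2Ω sin φ = 2 × 7.29×10⁻⁵ × sin 47° = 1.07×10⁻⁴ s⁻¹
Height gradient: |∂Z/∂n| = 120 m / 900000 m = 1.33×10⁻⁴
On a pressure surface, geostrophic balance gives V_g = (g/f)|∂Z/∂n|:
V_g = 9.81 × 1.33×10⁻⁴ / 1.07×10⁻⁴ = 12.3 m/s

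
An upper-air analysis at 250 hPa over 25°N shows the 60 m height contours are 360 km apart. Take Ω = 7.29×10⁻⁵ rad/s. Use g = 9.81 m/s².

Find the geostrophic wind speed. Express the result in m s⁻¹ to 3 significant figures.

26.5 m s⁻¹

Coriolis parameter at 25°N:
f = 2Ω sin φ = 2 × 7.29×10⁻⁵ × sin 25° = 6.16×10⁻⁵ s⁻¹
Height gradient: |∂Z/∂n| = 60 m / 360000 m = 1.67×10⁻⁴
On a pressure surface, geostrophic balance gives V_g = (g/f)|∂Z/∂n|:
V_g = 9.81 × 1.67×10⁻⁴ / 6.16×10⁻⁵ = 26.5 m/s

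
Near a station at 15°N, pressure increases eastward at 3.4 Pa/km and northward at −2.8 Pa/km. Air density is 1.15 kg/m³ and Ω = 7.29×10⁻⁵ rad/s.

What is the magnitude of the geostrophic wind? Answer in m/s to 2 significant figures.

Coriolis parameter at 15°N:
f = 2Ω sin φ = 2 × 7.29×10⁻⁵ × sin 15° = 3.77×10⁻⁵ s⁻¹
Component geostrophic relations (x east, y north):
u_g = −(1/(fρ)) ∂P/∂y,  v_g = (1/(fρ)) ∂P/∂x
u_g = −(−2.8×10⁻³)/(3.77×10⁻⁵ × 1.15) = 64.5 m/s;  v_g = (3.4×10⁻³)/(3.77×10⁻⁵ × 1.15) = 78.3 m/s
|V_g| = √(u_g² + v_g²) = 101 m/s

100 m/s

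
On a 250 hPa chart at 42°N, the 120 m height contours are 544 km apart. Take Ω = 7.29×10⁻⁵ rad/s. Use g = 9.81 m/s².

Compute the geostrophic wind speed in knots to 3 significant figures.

43.1 knots

Coriolis parameter at 42°N:
f = 2Ω sin φ = 2 × 7.29×10⁻⁵ × sin 42° = 9.76×10⁻⁵ s⁻¹
Height gradient: |∂Z/∂n| = 120 m / 544000 m = 2.21×10⁻⁴
On a pressure surface, geostrophic balance gives V_g = (g/f)|∂Z/∂n|:
V_g = 9.81 × 2.21×10⁻⁴ / 9.76×10⁻⁵ = 22.2 m/s
Converting: 22.2 m/s × 1.944 = 43.1 knots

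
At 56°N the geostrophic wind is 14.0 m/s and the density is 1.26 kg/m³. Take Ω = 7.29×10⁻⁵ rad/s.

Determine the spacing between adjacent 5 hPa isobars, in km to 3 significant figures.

234 km

Coriolis parameter at 56°N:
f = 2Ω sin φ = 2 × 7.29×10⁻⁵ × sin 56° = 1.21×10⁻⁴ s⁻¹
Geostrophic balance rearranged: |∂P/∂n| = f ρ V_g
|∂P/∂n| = 1.21×10⁻⁴ × 1.26 × 14.0 = 2.13×10⁻³ Pa/m
Isobar spacing: Δn = ΔP/|∂P/∂n| = 500 Pa / 2.13×10⁻³ Pa/m = 234498 m ≈ 234 km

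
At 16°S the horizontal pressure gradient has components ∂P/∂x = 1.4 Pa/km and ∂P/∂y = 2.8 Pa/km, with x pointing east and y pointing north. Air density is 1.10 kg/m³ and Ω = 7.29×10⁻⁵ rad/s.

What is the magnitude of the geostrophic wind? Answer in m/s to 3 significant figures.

Coriolis parameter at 16°S:
f = 2Ω sin φ = 2 × 7.29×10⁻⁵ × sin 16° = 4.02×10⁻⁵ s⁻¹
In the Southern Hemisphere f is negative: f = −4.02×10⁻⁵ s⁻¹.
Component geostrophic relations (x east, y north):
u_g = −(1/(fρ)) ∂P/∂y,  v_g = (1/(fρ)) ∂P/∂x
u_g = −(2.8×10⁻³)/(−4.02×10⁻⁵ × 1.10) = 63.3 m/s;  v_g = (1.4×10⁻³)/(−4.02×10⁻⁵ × 1.10) = −31.7 m/s
|V_g| = √(u_g² + v_g²) = 70.8 m/s

70.8 m/s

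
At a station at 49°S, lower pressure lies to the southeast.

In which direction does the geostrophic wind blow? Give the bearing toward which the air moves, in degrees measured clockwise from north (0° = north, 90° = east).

045°

The pressure-gradient force points toward the southeast (bearing 135°).
Geostrophic balance: in the Southern Hemisphere the Coriolis force deflects motion to the left, so the geostrophic wind blows 90° to the left of the pressure-gradient force (low pressure on the right).
Rotating 135° by 90° counterclockwise gives 045° — the wind blows toward the northeast.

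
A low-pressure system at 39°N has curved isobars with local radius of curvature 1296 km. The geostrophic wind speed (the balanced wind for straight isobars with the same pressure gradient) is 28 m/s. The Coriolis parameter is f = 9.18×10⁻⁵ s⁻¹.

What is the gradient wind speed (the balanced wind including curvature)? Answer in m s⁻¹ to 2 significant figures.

Around a low, centrifugal force acts outward with Coriolis, so pressure-gradient force balances both:
(1/ρ)|∂P/∂n| = fV + V²/R  →  V² + fR·V − fR·V_g = 0
With fR = 9.18×10⁻⁵ × 1296×10³ m = 119 m/s:
V = [−fR + √((fR)² + 4 fR V_g)]/2 = [−119 + √(119² + 4×119×28)]/2 = 23.4 m/s
Subgeostrophic (V < V_g = 28 m/s), as expected around a low.

23 m s⁻¹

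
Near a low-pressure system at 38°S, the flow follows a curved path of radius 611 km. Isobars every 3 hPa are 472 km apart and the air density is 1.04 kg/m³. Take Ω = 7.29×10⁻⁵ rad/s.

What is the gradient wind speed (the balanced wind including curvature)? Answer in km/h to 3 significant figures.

22.0 km/h

Coriolis parameter at 38°S:
f = 2Ω sin φ = 2 × 7.29×10⁻⁵ × sin 38° = 8.98×10⁻⁵ s⁻¹
Pressure gradient: |∂P/∂n| = 300 Pa / 472000 m = 6.36×10⁻⁴ Pa/m
Geostrophic speed: V_g = |∂P/∂n|/(fρ) = 6.36×10⁻⁴/(8.98×10⁻⁵ × 1.04) = 6.81 m/s
Around a low, centrifugal force acts outward with Coriolis, so pressure-gradient force balances both:
(1/ρ)|∂P/∂n| = fV + V²/R  →  V² + fR·V − fR·V_g = 0
With fR = 8.98×10⁻⁵ × 611×10³ m = 54.8 m/s:
V = [−fR + √((fR)² + 4 fR V_g)]/2 = [−54.8 + √(54.8² + 4×54.8×6.81)]/2 = 6.12 m/s
Subgeostrophic (V < V_g = 6.81 m/s), as expected around a low.
Converting: 6.12 m/s × 3.6 = 22.0 km/h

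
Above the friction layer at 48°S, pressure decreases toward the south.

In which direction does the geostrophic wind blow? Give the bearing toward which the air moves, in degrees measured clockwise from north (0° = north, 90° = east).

The pressure-gradient force points toward the south (bearing 180°).
Geostrophic balance: in the Southern Hemisphere the Coriolis force deflects motion to the left, so the geostrophic wind blows 90° to the left of the pressure-gradient force (low pressure on the right).
Rotating 180° by 90° counterclockwise gives 090° — the wind blows toward the east.

090°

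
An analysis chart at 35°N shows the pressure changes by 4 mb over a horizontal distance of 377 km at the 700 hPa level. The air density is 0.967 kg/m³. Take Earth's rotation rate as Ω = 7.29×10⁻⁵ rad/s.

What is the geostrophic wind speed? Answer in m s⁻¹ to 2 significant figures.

13 m s⁻¹

Coriolis parameter at 35°N:
f = 2Ω sin φ = 2 × 7.29×10⁻⁵ × sin 35° = 8.36×10⁻⁵ s⁻¹
Pressure gradient: |∂P/∂n| = 400 Pa / 377000 m = 1.06×10⁻³ Pa/m
Geostrophic balance (pressure-gradient force = Coriolis force):
V_g = (1/(fρ)) |∂P/∂n| = 1.06×10⁻³ / (8.36×10⁻⁵ × 0.967) = 13.1 m/s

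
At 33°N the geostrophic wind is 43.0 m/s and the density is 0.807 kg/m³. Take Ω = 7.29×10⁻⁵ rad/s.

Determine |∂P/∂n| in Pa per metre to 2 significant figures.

Coriolis parameter at 33°N:
f = 2Ω sin φ = 2 × 7.29×10⁻⁵ × sin 33° = 7.94×10⁻⁵ s⁻¹
Geostrophic balance rearranged: |∂P/∂n| = f ρ V_g
|∂P/∂n| = 7.94×10⁻⁵ × 0.807 × 43.0 = 2.76×10⁻³ Pa/m

2.8×10⁻³ Pa/m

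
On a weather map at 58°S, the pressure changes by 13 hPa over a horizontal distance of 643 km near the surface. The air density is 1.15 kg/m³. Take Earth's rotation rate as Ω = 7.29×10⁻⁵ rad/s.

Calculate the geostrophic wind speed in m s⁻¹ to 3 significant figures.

Coriolis parameter at 58°S:
f = 2Ω sin φ = 2 × 7.29×10⁻⁵ × sin 58° = 1.24×10⁻⁴ s⁻¹
Pressure gradient: |∂P/∂n| = 1300 Pa / 643000 m = 2.02×10⁻³ Pa/m
Geostrophic balance (pressure-gradient force = Coriolis force):
V_g = (1/(fρ)) |∂P/∂n| = 2.02×10⁻³ / (1.24×10⁻⁴ × 1.15) = 14.2 m/s

14.2 m s⁻¹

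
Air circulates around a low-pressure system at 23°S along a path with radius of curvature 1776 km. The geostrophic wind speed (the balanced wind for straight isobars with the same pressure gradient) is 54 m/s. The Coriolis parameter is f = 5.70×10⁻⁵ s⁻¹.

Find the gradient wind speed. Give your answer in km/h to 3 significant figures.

140 km/h

Around a low, centrifugal force acts outward with Coriolis, so pressure-gradient force balances both:
(1/ρ)|∂P/∂n| = fV + V²/R  →  V² + fR·V − fR·V_g = 0
With fR = 5.70×10⁻⁵ × 1776×10³ m = 101 m/s:
V = [−fR + √((fR)² + 4 fR V_g)]/2 = [−101 + √(101² + 4×101×54)]/2 = 39 m/s
Subgeostrophic (V < V_g = 54 m/s), as expected around a low.
Converting: 39 m/s × 3.6 = 140 km/h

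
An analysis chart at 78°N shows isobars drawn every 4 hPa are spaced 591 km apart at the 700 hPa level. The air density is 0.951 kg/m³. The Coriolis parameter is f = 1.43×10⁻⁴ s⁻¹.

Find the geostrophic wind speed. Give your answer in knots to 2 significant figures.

Pressure gradient: |∂P/∂n| = 400 Pa / 591000 m = 6.77×10⁻⁴ Pa/m
Geostrophic balance (pressure-gradient force = Coriolis force):
V_g = (1/(fρ)) |∂P/∂n| = 6.77×10⁻⁴ / (1.43×10⁻⁴ × 0.951) = 4.98 m/s
Converting: 4.98 m/s × 1.944 = 9.7 knots

9.7 knots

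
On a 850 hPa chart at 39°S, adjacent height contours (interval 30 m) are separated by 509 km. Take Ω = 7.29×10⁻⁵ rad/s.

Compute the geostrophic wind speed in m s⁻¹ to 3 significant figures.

Coriolis parameter at 39°S:
f = 2Ω sin φ = 2 × 7.29×10⁻⁵ × sin 39° = 9.18×10⁻⁵ s⁻¹
Height gradient: |∂Z/∂n| = 30 m / 509000 m = 5.89×10⁻⁵
On a pressure surface, geostrophic balance gives V_g = (g/f)|∂Z/∂n|:
V_g = 9.81 × 5.89×10⁻⁵ / 9.18×10⁻⁵ = 6.30 m/s

6.30 m s⁻¹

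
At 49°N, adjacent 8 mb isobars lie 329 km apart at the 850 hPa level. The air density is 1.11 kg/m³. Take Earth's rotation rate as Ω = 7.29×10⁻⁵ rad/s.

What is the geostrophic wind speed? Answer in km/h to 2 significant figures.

Coriolis parameter at 49°N:
f = 2Ω sin φ = 2 × 7.29×10⁻⁵ × sin 49° = 1.10×10⁻⁴ s⁻¹
Pressure gradient: |∂P/∂n| = 800 Pa / 329000 m = 2.43×10⁻³ Pa/m
Geostrophic balance (pressure-gradient force = Coriolis force):
V_g = (1/(fρ)) |∂P/∂n| = 2.43×10⁻³ / (1.10×10⁻⁴ × 1.11) = 19.9 m/s
Converting: 19.9 m/s × 3.6 = 72 km/h

72 km/h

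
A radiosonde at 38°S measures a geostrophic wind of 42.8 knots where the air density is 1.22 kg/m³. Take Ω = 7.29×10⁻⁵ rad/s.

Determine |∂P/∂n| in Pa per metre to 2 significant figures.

Coriolis parameter at 38°S:
f = 2Ω sin φ = 2 × 7.29×10⁻⁵ × sin 38° = 8.98×10⁻⁵ s⁻¹
Wind speed in SI: 42.8 knots = 22.0 m/s
Geostrophic balance rearranged: |∂P/∂n| = f ρ V_g
|∂P/∂n| = 8.98×10⁻⁵ × 1.22 × 22.0 = 2.41×10⁻³ Pa/m

2.4×10⁻³ Pa/m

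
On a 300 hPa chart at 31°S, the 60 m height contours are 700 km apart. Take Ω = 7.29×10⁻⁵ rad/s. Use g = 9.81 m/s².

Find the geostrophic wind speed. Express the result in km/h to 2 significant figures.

40 km/h

Coriolis parameter at 31°S:
f = 2Ω sin φ = 2 × 7.29×10⁻⁵ × sin 31° = 7.51×10⁻⁵ s⁻¹
Height gradient: |∂Z/∂n| = 60 m / 700000 m = 8.57×10⁻⁵
On a pressure surface, geostrophic balance gives V_g = (g/f)|∂Z/∂n|:
V_g = 9.81 × 8.57×10⁻⁵ / 7.51×10⁻⁵ = 11.2 m/s
Converting: 11.2 m/s × 3.6 = 40 km/h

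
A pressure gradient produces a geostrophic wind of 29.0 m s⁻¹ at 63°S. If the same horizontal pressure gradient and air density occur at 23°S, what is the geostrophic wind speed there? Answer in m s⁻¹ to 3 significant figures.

With the same pressure gradient and density, V_g ∝ 1/f ∝ 1/sin φ.
V₂ = V₁ · sin φ₁ / sin φ₂ = 29.0 × sin 63° / sin 23°
V₂ = 29.0 × 0.8910/0.3907 = 66.1 m s⁻¹

66.1 m s⁻¹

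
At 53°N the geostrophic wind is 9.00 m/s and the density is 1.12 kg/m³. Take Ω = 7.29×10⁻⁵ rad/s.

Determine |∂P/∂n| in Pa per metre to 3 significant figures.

1.17×10⁻³ Pa/m

Coriolis parameter at 53°N:
f = 2Ω sin φ = 2 × 7.29×10⁻⁵ × sin 53° = 1.16×10⁻⁴ s⁻¹
Geostrophic balance rearranged: |∂P/∂n| = f ρ V_g
|∂P/∂n| = 1.16×10⁻⁴ × 1.12 × 9.00 = 1.17×10⁻³ Pa/m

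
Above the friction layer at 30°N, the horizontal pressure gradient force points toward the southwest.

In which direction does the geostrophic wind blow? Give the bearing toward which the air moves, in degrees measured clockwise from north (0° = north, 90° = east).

315°

The pressure-gradient force points toward the southwest (bearing 225°).
Geostrophic balance: in the Northern Hemisphere the Coriolis force deflects motion to the right, so the geostrophic wind blows 90° to the right of the pressure-gradient force (low pressure on the left).
Rotating 225° by 90° clockwise gives 315° — the wind blows toward the northwest.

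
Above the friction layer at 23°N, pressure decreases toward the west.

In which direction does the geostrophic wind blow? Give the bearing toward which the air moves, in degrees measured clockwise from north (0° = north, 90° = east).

000°

The pressure-gradient force points toward the west (bearing 270°).
Geostrophic balance: in the Northern Hemisphere the Coriolis force deflects motion to the right, so the geostrophic wind blows 90° to the right of the pressure-gradient force (low pressure on the left).
Rotating 270° by 90° clockwise gives 000° — the wind blows toward the north.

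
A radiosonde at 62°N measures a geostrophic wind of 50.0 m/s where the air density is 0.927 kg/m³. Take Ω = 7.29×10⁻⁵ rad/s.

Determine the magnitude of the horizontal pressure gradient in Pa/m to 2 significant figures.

Coriolis parameter at 62°N:
f = 2Ω sin φ = 2 × 7.29×10⁻⁵ × sin 62° = 1.29×10⁻⁴ s⁻¹
Geostrophic balance rearranged: |∂P/∂n| = f ρ V_g
|∂P/∂n| = 1.29×10⁻⁴ × 0.927 × 50.0 = 5.97×10⁻³ Pa/m

6.0×10⁻³ Pa/m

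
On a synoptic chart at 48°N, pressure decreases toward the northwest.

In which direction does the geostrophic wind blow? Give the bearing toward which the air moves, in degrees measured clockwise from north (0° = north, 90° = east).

045°

The pressure-gradient force points toward the northwest (bearing 315°).
Geostrophic balance: in the Northern Hemisphere the Coriolis force deflects motion to the right, so the geostrophic wind blows 90° to the right of the pressure-gradient force (low pressure on the left).
Rotating 315° by 90° clockwise gives 045° — the wind blows toward the northeast.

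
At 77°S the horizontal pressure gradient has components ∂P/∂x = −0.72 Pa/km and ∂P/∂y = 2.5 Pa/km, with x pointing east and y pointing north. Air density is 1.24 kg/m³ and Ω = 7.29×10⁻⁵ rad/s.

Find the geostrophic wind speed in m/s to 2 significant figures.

15 m/s

Coriolis parameter at 77°S:
f = 2Ω sin φ = 2 × 7.29×10⁻⁵ × sin 77° = 1.42×10⁻⁴ s⁻¹
In the Southern Hemisphere f is negative: f = −1.42×10⁻⁴ s⁻¹.
Component geostrophic relations (x east, y north):
u_g = −(1/(fρ)) ∂P/∂y,  v_g = (1/(fρ)) ∂P/∂x
u_g = −(2.5×10⁻³)/(−1.42×10⁻⁴ × 1.24) = 14.2 m/s;  v_g = (−0.72×10⁻³)/(−1.42×10⁻⁴ × 1.24) = 4.09 m/s
|V_g| = √(u_g² + v_g²) = 14.8 m/s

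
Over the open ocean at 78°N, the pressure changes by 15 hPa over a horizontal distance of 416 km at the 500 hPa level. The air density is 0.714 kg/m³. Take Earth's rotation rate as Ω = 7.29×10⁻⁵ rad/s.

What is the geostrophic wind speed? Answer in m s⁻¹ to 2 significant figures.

35 m s⁻¹

Coriolis parameter at 78°N:
f = 2Ω sin φ = 2 × 7.29×10⁻⁵ × sin 78° = 1.43×10⁻⁴ s⁻¹
Pressure gradient: |∂P/∂n| = 1500 Pa / 416000 m = 3.61×10⁻³ Pa/m
Geostrophic balance (pressure-gradient force = Coriolis force):
V_g = (1/(fρ)) |∂P/∂n| = 3.61×10⁻³ / (1.43×10⁻⁴ × 0.714) = 35.4 m/s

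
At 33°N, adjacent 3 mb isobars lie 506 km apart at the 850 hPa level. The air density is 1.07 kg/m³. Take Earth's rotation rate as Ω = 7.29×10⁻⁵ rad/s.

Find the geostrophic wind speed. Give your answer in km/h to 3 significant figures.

Coriolis parameter at 33°N:
f = 2Ω sin φ = 2 × 7.29×10⁻⁵ × sin 33° = 7.94×10⁻⁵ s⁻¹
Pressure gradient: |∂P/∂n| = 300 Pa / 506000 m = 5.93×10⁻⁴ Pa/m
Geostrophic balance (pressure-gradient force = Coriolis force):
V_g = (1/(fρ)) |∂P/∂n| = 5.93×10⁻⁴ / (7.94×10⁻⁵ × 1.07) = 6.98 m/s
Converting: 6.98 m/s × 3.6 = 25.1 km/h

25.1 km/h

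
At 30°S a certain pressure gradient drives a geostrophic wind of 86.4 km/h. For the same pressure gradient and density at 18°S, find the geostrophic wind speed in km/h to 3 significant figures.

140 km/h

With the same pressure gradient and density, V_g ∝ 1/f ∝ 1/sin φ.
V₂ = V₁ · sin φ₁ / sin φ₂ = 86.4 × sin 30° / sin 18°
V₂ = 86.4 × 0.5000/0.3090 = 140 km/h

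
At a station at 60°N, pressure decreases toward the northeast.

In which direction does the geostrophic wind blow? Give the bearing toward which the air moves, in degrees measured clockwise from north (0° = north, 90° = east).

The pressure-gradient force points toward the northeast (bearing 045°).
Geostrophic balance: in the Northern Hemisphere the Coriolis force deflects motion to the right, so the geostrophic wind blows 90° to the right of the pressure-gradient force (low pressure on the left).
Rotating 045° by 90° clockwise gives 135° — the wind blows toward the southeast.

135°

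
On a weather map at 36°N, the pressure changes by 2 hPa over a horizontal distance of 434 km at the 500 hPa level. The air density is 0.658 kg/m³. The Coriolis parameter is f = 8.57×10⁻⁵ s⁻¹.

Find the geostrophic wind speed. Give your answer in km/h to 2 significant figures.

Pressure gradient: |∂P/∂n| = 200 Pa / 434000 m = 4.61×10⁻⁴ Pa/m
Geostrophic balance (pressure-gradient force = Coriolis force):
V_g = (1/(fρ)) |∂P/∂n| = 4.61×10⁻⁴ / (8.57×10⁻⁵ × 0.658) = 8.17 m/s
Converting: 8.17 m/s × 3.6 = 29 km/h

29 km/h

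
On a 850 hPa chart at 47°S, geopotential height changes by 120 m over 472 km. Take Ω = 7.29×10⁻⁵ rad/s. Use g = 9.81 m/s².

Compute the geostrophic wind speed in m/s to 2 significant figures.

Coriolis parameter at 47°S:
f = 2Ω sin φ = 2 × 7.29×10⁻⁵ × sin 47° = 1.07×10⁻⁴ s⁻¹
Height gradient: |∂Z/∂n| = 120 m / 472000 m = 2.54×10⁻⁴
On a pressure surface, geostrophic balance gives V_g = (g/f)|∂Z/∂n|:
V_g = 9.81 × 2.54×10⁻⁴ / 1.07×10⁻⁴ = 23.4 m/s

23 m/s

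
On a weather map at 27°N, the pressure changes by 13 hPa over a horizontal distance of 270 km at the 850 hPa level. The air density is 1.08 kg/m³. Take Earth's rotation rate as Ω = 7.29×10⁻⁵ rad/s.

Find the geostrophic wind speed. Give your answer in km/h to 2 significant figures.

240 km/h

Coriolis parameter at 27°N:
f = 2Ω sin φ = 2 × 7.29×10⁻⁵ × sin 27° = 6.62×10⁻⁵ s⁻¹
Pressure gradient: |∂P/∂n| = 1300 Pa / 270000 m = 4.81×10⁻³ Pa/m
Geostrophic balance (pressure-gradient force = Coriolis force):
V_g = (1/(fρ)) |∂P/∂n| = 4.81×10⁻³ / (6.62×10⁻⁵ × 1.08) = 67.4 m/s
Converting: 67.4 m/s × 3.6 = 240 km/h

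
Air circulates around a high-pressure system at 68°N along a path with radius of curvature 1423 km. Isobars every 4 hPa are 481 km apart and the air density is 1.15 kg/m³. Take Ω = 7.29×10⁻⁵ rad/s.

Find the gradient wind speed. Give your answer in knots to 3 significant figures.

10.7 knots

Coriolis parameter at 68°N:
f = 2Ω sin φ = 2 × 7.29×10⁻⁵ × sin 68° = 1.35×10⁻⁴ s⁻¹
Pressure gradient: |∂P/∂n| = 400 Pa / 481000 m = 8.32×10⁻⁴ Pa/m
Geostrophic speed: V_g = |∂P/∂n|/(fρ) = 8.32×10⁻⁴/(1.35×10⁻⁴ × 1.15) = 5.35 m/s
Around a high, pressure-gradient force acts outward with centrifugal, so Coriolis balances both:
fV = (1/ρ)|∂P/∂n| + V²/R  →  V² − fR·V + fR·V_g = 0
With fR = 1.35×10⁻⁴ × 1423×10³ m = 192 m/s:
V = [fR − √((fR)² − 4 fR V_g)]/2 = [192 − √(192² − 4×192×5.35)]/2 = 5.51 m/s
Supergeostrophic (V > V_g = 5.35 m/s), as expected around a high.
Converting: 5.51 m/s × 1.944 = 10.7 knots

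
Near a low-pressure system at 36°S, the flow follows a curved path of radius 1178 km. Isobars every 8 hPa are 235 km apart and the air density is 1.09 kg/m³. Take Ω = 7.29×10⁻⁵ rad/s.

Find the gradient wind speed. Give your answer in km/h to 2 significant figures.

Coriolis parameter at 36°S:
f = 2Ω sin φ = 2 × 7.29×10⁻⁵ × sin 36° = 8.57×10⁻⁵ s⁻¹
Pressure gradient: |∂P/∂n| = 800 Pa / 235000 m = 3.40×10⁻³ Pa/m
Geostrophic speed: V_g = |∂P/∂n|/(fρ) = 3.40×10⁻³/(8.57×10⁻⁵ × 1.09) = 36.4 m/s
Around a low, centrifugal force acts outward with Coriolis, so pressure-gradient force balances both:
(1/ρ)|∂P/∂n| = fV + V²/R  →  V² + fR·V − fR·V_g = 0
With fR = 8.57×10⁻⁵ × 1178×10³ m = 101 m/s:
V = [−fR + √((fR)² + 4 fR V_g)]/2 = [−101 + √(101² + 4×101×36.4)]/2 = 28.4 m/s
Subgeostrophic (V < V_g = 36.4 m/s), as expected around a low.
Converting: 28.4 m/s × 3.6 = 100 km/h

100 km/h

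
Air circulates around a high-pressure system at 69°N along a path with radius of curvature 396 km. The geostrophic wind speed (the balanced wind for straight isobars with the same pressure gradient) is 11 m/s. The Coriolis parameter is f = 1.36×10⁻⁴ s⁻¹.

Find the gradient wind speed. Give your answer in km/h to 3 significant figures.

55.5 km/h

Around a high, pressure-gradient force acts outward with centrifugal, so Coriolis balances both:
fV = (1/ρ)|∂P/∂n| + V²/R  →  V² − fR·V + fR·V_g = 0
With fR = 1.36×10⁻⁴ × 396×10³ m = 53.9 m/s:
V = [fR − √((fR)² − 4 fR V_g)]/2 = [53.9 − √(53.9² − 4×53.9×11)]/2 = 15.4 m/s
Supergeostrophic (V > V_g = 11 m/s), as expected around a high.
Converting: 15.4 m/s × 3.6 = 55.5 km/h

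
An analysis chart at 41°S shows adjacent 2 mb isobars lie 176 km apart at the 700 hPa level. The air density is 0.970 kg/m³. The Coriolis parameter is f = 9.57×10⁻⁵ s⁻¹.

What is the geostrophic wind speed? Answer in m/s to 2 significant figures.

12 m/s

Pressure gradient: |∂P/∂n| = 200 Pa / 176000 m = 1.14×10⁻³ Pa/m
Geostrophic balance (pressure-gradient force = Coriolis force):
V_g = (1/(fρ)) |∂P/∂n| = 1.14×10⁻³ / (9.57×10⁻⁵ × 0.970) = 12.2 m/s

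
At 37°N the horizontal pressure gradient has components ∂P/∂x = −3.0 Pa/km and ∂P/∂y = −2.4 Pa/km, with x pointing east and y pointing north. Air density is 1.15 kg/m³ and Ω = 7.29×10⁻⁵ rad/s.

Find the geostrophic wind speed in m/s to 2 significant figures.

Coriolis parameter at 37°N:
f = 2Ω sin φ = 2 × 7.29×10⁻⁵ × sin 37° = 8.77×10⁻⁵ s⁻¹
Component geostrophic relations (x east, y north):
u_g = −(1/(fρ)) ∂P/∂y,  v_g = (1/(fρ)) ∂P/∂x
u_g = −(−2.4×10⁻³)/(8.77×10⁻⁵ × 1.15) = 23.8 m/s;  v_g = (−3.0×10⁻³)/(8.77×10⁻⁵ × 1.15) = −29.7 m/s
|V_g| = √(u_g² + v_g²) = 38.1 m/s

38 m/s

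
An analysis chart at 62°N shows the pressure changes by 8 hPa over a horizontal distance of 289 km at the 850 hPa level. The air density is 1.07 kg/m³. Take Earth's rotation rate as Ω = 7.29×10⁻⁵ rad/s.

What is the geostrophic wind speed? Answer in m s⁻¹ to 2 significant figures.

Coriolis parameter at 62°N:
f = 2Ω sin φ = 2 × 7.29×10⁻⁵ × sin 62° = 1.29×10⁻⁴ s⁻¹
Pressure gradient: |∂P/∂n| = 800 Pa / 289000 m = 2.77×10⁻³ Pa/m
Geostrophic balance (pressure-gradient force = Coriolis force):
V_g = (1/(fρ)) |∂P/∂n| = 2.77×10⁻³ / (1.29×10⁻⁴ × 1.07) = 20.1 m/s

20 m s⁻¹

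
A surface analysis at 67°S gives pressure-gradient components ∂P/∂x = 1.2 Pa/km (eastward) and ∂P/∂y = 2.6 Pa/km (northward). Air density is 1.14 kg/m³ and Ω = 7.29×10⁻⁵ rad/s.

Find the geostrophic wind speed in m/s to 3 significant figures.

18.7 m/s

Coriolis parameter at 67°S:
f = 2Ω sin φ = 2 × 7.29×10⁻⁵ × sin 67° = 1.34×10⁻⁴ s⁻¹
In the Southern Hemisphere f is negative: f = −1.34×10⁻⁴ s⁻¹.
Component geostrophic relations (x east, y north):
u_g = −(1/(fρ)) ∂P/∂y,  v_g = (1/(fρ)) ∂P/∂x
u_g = −(2.6×10⁻³)/(−1.34×10⁻⁴ × 1.14) = 17.0 m/s;  v_g = (1.2×10⁻³)/(−1.34×10⁻⁴ × 1.14) = −7.84 m/s
|V_g| = √(u_g² + v_g²) = 18.7 m/s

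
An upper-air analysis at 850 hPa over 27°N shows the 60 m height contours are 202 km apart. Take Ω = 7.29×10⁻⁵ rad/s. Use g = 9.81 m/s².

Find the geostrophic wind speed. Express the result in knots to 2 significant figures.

86 knots

Coriolis parameter at 27°N:
f = 2Ω sin φ = 2 × 7.29×10⁻⁵ × sin 27° = 6.62×10⁻⁵ s⁻¹
Height gradient: |∂Z/∂n| = 60 m / 202000 m = 2.97×10⁻⁴
On a pressure surface, geostrophic balance gives V_g = (g/f)|∂Z/∂n|:
V_g = 9.81 × 2.97×10⁻⁴ / 6.62×10⁻⁵ = 44.0 m/s
Converting: 44.0 m/s × 1.944 = 86 knots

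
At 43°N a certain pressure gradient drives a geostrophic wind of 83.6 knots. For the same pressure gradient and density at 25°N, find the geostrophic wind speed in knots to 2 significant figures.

With the same pressure gradient and density, V_g ∝ 1/f ∝ 1/sin φ.
V₂ = V₁ · sin φ₁ / sin φ₂ = 83.6 × sin 43° / sin 25°
V₂ = 83.6 × 0.6820/0.4226 = 130 knots

130 knots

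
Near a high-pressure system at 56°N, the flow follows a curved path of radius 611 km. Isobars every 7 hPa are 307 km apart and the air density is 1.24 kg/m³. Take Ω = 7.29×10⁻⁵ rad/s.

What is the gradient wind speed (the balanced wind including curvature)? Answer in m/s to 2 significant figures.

Coriolis parameter at 56°N:
f = 2Ω sin φ = 2 × 7.29×10⁻⁵ × sin 56° = 1.21×10⁻⁴ s⁻¹
Pressure gradient: |∂P/∂n| = 700 Pa / 307000 m = 2.28×10⁻³ Pa/m
Geostrophic speed: V_g = |∂P/∂n|/(fρ) = 2.28×10⁻³/(1.21×10⁻⁴ × 1.24) = 15.2 m/s
Around a high, pressure-gradient force acts outward with centrifugal, so Coriolis balances both:
fV = (1/ρ)|∂P/∂n| + V²/R  →  V² − fR·V + fR·V_g = 0
With fR = 1.21×10⁻⁴ × 611×10³ m = 73.9 m/s:
V = [fR − √((fR)² − 4 fR V_g)]/2 = [73.9 − √(73.9² − 4×73.9×15.2)]/2 = 21.4 m/s
Supergeostrophic (V > V_g = 15.2 m/s), as expected around a high.

21 m/s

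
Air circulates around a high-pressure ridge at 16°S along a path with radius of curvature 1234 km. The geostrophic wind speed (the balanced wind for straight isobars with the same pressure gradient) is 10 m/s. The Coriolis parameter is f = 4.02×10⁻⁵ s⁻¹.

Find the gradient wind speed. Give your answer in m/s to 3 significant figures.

13.9 m/s

Around a high, pressure-gradient force acts outward with centrifugal, so Coriolis balances both:
fV = (1/ρ)|∂P/∂n| + V²/R  →  V² − fR·V + fR·V_g = 0
With fR = 4.02×10⁻⁵ × 1234×10³ m = 49.6 m/s:
V = [fR − √((fR)² − 4 fR V_g)]/2 = [49.6 − √(49.6² − 4×49.6×10)]/2 = 13.9 m/s
Supergeostrophic (V > V_g = 10 m/s), as expected around a high.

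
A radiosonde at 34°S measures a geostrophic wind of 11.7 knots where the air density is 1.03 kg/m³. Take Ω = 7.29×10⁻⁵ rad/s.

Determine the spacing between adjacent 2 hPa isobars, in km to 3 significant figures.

Coriolis parameter at 34°S:
f = 2Ω sin φ = 2 × 7.29×10⁻⁵ × sin 34° = 8.15×10⁻⁵ s⁻¹
Wind speed in SI: 11.7 knots = 6.02 m/s
Geostrophic balance rearranged: |∂P/∂n| = f ρ V_g
|∂P/∂n| = 8.15×10⁻⁵ × 1.03 × 6.02 = 5.05×10⁻⁴ Pa/m
Isobar spacing: Δn = ΔP/|∂P/∂n| = 200 Pa / 5.05×10⁻⁴ Pa/m = 395685 m ≈ 396 km

396 km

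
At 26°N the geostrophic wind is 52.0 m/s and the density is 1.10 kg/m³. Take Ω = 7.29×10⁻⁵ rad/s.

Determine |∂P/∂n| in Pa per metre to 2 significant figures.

Coriolis parameter at 26°N:
f = 2Ω sin φ = 2 × 7.29×10⁻⁵ × sin 26° = 6.39×10⁻⁵ s⁻¹
Geostrophic balance rearranged: |∂P/∂n| = f ρ V_g
|∂P/∂n| = 6.39×10⁻⁵ × 1.10 × 52.0 = 3.66×10⁻³ Pa/m

3.7×10⁻³ Pa/m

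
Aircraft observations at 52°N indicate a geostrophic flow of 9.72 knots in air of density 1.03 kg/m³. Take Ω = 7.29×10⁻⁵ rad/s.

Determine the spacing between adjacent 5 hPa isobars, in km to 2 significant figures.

840 km

Coriolis parameter at 52°N:
f = 2Ω sin φ = 2 × 7.29×10⁻⁵ × sin 52° = 1.15×10⁻⁴ s⁻¹
Wind speed in SI: 9.72 knots = 5.00 m/s
Geostrophic balance rearranged: |∂P/∂n| = f ρ V_g
|∂P/∂n| = 1.15×10⁻⁴ × 1.03 × 5.00 = 5.92×10⁻⁴ Pa/m
Isobar spacing: Δn = ΔP/|∂P/∂n| = 500 Pa / 5.92×10⁻⁴ Pa/m = 844965 m ≈ 840 km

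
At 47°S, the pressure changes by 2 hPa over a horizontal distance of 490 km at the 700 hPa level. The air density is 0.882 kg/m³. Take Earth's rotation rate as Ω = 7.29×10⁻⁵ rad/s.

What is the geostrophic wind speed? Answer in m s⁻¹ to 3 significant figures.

4.34 m s⁻¹

Coriolis parameter at 47°S:
f = 2Ω sin φ = 2 × 7.29×10⁻⁵ × sin 47° = 1.07×10⁻⁴ s⁻¹
Pressure gradient: |∂P/∂n| = 200 Pa / 490000 m = 4.08×10⁻⁴ Pa/m
Geostrophic balance (pressure-gradient force = Coriolis force):
V_g = (1/(fρ)) |∂P/∂n| = 4.08×10⁻⁴ / (1.07×10⁻⁴ × 0.882) = 4.34 m/s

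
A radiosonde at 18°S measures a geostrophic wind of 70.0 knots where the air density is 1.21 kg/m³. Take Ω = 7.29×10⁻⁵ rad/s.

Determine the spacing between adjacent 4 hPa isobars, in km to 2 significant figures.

Coriolis parameter at 18°S:
f = 2Ω sin φ = 2 × 7.29×10⁻⁵ × sin 18° = 4.51×10⁻⁵ s⁻¹
Wind speed in SI: 70.0 knots = 36.0 m/s
Geostrophic balance rearranged: |∂P/∂n| = f ρ V_g
|∂P/∂n| = 4.51×10⁻⁵ × 1.21 × 36.0 = 1.96×10⁻³ Pa/m
Isobar spacing: Δn = ΔP/|∂P/∂n| = 400 Pa / 1.96×10⁻³ Pa/m = 203750 m ≈ 200 km

200 km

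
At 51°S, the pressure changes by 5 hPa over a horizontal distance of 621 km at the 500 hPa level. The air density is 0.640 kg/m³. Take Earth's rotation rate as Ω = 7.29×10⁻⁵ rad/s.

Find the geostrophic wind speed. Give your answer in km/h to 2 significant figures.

40 km/h

Coriolis parameter at 51°S:
f = 2Ω sin φ = 2 × 7.29×10⁻⁵ × sin 51° = 1.13×10⁻⁴ s⁻¹
Pressure gradient: |∂P/∂n| = 500 Pa / 621000 m = 8.05×10⁻⁴ Pa/m
Geostrophic balance (pressure-gradient force = Coriolis force):
V_g = (1/(fρ)) |∂P/∂n| = 8.05×10⁻⁴ / (1.13×10⁻⁴ × 0.640) = 11.1 m/s
Converting: 11.1 m/s × 3.6 = 40 km/h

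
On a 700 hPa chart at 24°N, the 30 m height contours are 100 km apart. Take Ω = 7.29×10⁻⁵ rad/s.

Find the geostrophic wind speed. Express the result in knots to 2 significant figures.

96 knots

Coriolis parameter at 24°N:
f = 2Ω sin φ = 2 × 7.29×10⁻⁵ × sin 24° = 5.93×10⁻⁵ s⁻¹
Height gradient: |∂Z/∂n| = 30 m / 100000 m = 3.00×10⁻⁴
On a pressure surface, geostrophic balance gives V_g = (g/f)|∂Z/∂n|:
V_g = 9.81 × 3.00×10⁻⁴ / 5.93×10⁻⁵ = 49.6 m/s
Converting: 49.6 m/s × 1.944 = 96 knots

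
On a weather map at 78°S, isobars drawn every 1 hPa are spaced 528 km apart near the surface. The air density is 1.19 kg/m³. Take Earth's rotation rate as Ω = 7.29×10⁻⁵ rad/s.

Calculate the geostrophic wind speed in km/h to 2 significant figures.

4.0 km/h

Coriolis parameter at 78°S:
f = 2Ω sin φ = 2 × 7.29×10⁻⁵ × sin 78° = 1.43×10⁻⁴ s⁻¹
Pressure gradient: |∂P/∂n| = 100 Pa / 528000 m = 1.89×10⁻⁴ Pa/m
Geostrophic balance (pressure-gradient force = Coriolis force):
V_g = (1/(fρ)) |∂P/∂n| = 1.89×10⁻⁴ / (1.43×10⁻⁴ × 1.19) = 1.12 m/s
Converting: 1.12 m/s × 3.6 = 4.0 km/h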